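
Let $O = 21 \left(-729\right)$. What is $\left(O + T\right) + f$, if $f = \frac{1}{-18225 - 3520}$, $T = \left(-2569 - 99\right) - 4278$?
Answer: $- \frac{483934976}{21745} \approx -22255.0$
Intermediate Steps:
$O = -15309$
$T = -6946$ ($T = -2668 - 4278 = -6946$)
$f = - \frac{1}{21745}$ ($f = \frac{1}{-21745} = - \frac{1}{21745} \approx -4.5988 \cdot 10^{-5}$)
$\left(O + T\right) + f = \left(-15309 - 6946\right) - \frac{1}{21745} = -22255 - \frac{1}{21745} = - \frac{483934976}{21745}$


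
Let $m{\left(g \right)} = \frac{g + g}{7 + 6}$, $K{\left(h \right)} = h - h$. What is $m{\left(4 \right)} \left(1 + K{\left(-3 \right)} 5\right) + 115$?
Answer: $\frac{1503}{13} \approx 115.62$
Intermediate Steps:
$K{\left(h \right)} = 0$
$m{\left(g \right)} = \frac{2 g}{13}$
$m{\left(4 \right)} \left(1 + K{\left(-3 \right)} 5\right) + 115 = \frac{2}{13} \cdot 4 \left(1 + 0 \cdot 5\right) + 115 = \frac{8 \left(1 + 0\right)}{13} + 115 = \frac{8}{13} \cdot 1 + 115 = \frac{8}{13} + 115 = \frac{1503}{13}$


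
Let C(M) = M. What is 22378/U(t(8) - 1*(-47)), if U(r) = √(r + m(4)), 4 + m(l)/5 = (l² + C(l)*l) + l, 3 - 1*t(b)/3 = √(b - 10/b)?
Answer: 22378*√2/(3*√(48 - √3)) ≈ 1550.9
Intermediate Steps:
t(b) = 9 - 3*√(b - 10/b)
m(l) = -20 + 5*l + 10*l² (m(l) = -20 + 5*((l² + l*l) + l) = -20 + 5*((l² + l²) + l) = -20 + 5*(2*l² + l) = -20 + 5*(l + 2*l²) = -20 + (5*l + 10*l²) = -20 + 5*l + 10*l²)
U(r) = √(160 + r) (U(r) = √(r + (-20 + 5*4 + 10*4²)) = √(r + (-20 + 20 + 10*16)) = √(r + (-20 + 20 + 160)) = √(r + 160) = √(160 + r))
22378/U(t(8) - 1*(-47)) = 22378/(√(160 + ((9 - 3*√(8 - 10/8)) - 1*(-47)))) = 22378/(√(160 + ((9 - 3*√(8 - 10*⅛)) + 47))) = 22378/(√(160 + ((9 - 3*√(8 - 5/4)) + 47))) = 22378/(√(160 + ((9 - 9*√3/2) + 47))) = 22378/(√(160 + (56 - 9*√3/2))) = 22378/(√(216 - 9*√3/2)) = 22378/√(216 - 9*√3/2)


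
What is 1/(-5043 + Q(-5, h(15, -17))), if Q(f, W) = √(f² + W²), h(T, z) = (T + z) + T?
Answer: -5043/25431655 - √194/25431655 ≈ -0.00019884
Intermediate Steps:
h(T, z) = z + 2*T
Q(f, W) = √(W² + f²)
1/(-5043 + Q(-5, h(15, -17))) = 1/(-5043 + √((-17 + 2*15)² + (-5)²)) = 1/(-5043 + √((-17 + 30)² + 25)) = 1/(-5043 + √(13² + 25)) = 1/(-5043 + √(169 + 25)) = 1/(-5043 + √194)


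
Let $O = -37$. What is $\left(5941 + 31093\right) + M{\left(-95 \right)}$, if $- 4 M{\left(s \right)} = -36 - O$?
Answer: $\frac{148135}{4} \approx 37034.0$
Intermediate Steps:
$M{\left(s \right)} = - \frac{1}{4}$ ($M{\left(s \right)} = - \frac{-36 - -37}{4} = - \frac{-36 + 37}{4} = \left(- \frac{1}{4}\right) 1 = - \frac{1}{4}$)
$\left(5941 + 31093\right) + M{\left(-95 \right)} = \left(5941 + 31093\right) - \frac{1}{4} = 37034 - \frac{1}{4} = \frac{148135}{4}$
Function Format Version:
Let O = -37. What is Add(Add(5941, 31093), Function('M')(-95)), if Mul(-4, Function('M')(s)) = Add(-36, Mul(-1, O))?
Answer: Rational(148135, 4) ≈ 37034.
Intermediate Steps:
Function('M')(s) = Rational(-1, 4) (Function('M')(s) = Mul(Rational(-1, 4), Add(-36, Mul(-1, -37))) = Mul(Rational(-1, 4), Add(-36, 37)) = Mul(Rational(-1, 4), 1) = Rational(-1, 4))
Add(Add(5941, 31093), Function('M')(-95)) = Add(Add(5941, 31093), Rational(-1, 4)) = Add(37034, Rational(-1, 4)) = Rational(148135, 4)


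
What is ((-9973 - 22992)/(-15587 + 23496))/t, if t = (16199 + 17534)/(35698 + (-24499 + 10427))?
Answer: -64809190/24254027 ≈ -2.6721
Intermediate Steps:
t = 33733/21626 (t = 33733/(35698 - 14072) = 33733/21626 ≈ 1.5598)
((-9973 - 22992)/(-15587 + 23496))/t = ((-9973 - 22992)/(-15587 + 23496))/(33733/21626) = -32965/7909*(21626/33733) = -32965*1/7909*(21626/33733) = -32965/7909*21626/33733 = -64809190/24254027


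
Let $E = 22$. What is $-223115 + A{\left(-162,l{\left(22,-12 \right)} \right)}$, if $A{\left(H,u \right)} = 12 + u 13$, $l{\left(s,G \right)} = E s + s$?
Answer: $-216525$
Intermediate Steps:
$l{\left(s,G \right)} = 23 s$ ($l{\left(s,G \right)} = 22 s + s = 23 s$)
$A{\left(H,u \right)} = 12 + 13 u$
$-223115 + A{\left(-162,l{\left(22,-12 \right)} \right)} = -223115 + \left(12 + 13 \cdot 23 \cdot 22\right) = -223115 + \left(12 + 13 \cdot 506\right) = -223115 + \left(12 + 6578\right) = -223115 + 6590 = -216525$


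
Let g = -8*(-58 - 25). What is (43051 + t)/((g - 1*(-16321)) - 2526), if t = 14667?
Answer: 57718/14459 ≈ 3.9918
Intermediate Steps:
g = 664 (g = -8*(-83) = 664)
(43051 + t)/((g - 1*(-16321)) - 2526) = (43051 + 14667)/((664 - 1*(-16321)) - 2526) = 57718/((664 + 16321) - 2526) = 57718/(16985 - 2526) = 57718/14459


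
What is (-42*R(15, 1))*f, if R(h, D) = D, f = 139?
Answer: -5838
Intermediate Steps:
(-42*R(15, 1))*f = -42*1*139 = -42*139 = -5838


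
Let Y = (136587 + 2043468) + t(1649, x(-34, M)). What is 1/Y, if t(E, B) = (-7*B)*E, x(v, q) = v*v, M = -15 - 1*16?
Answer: -1/11163653 ≈ -8.9576e-8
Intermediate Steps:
M = -31 (M = -15 - 16 = -31)
x(v, q) = v**2
t(E, B) = -7*B*E
Y = -11163653 (Y = (136587 + 2043468) - 7*(-34)**2*1649 = 2180055 - 7*1156*1649 = 2180055 - 13343708 = -11163653)
1/Y = 1/(-11163653) = -1/11163653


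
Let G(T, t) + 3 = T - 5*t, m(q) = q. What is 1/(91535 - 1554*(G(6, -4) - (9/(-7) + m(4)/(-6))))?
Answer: 1/52759 ≈ 1.8954e-5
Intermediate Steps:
G(T, t) = -3 + T - 5*t (G(T, t) = -3 + (T - 5*t) = -3 + T - 5*t)
1/(91535 - 1554*(G(6, -4) - (9/(-7) + m(4)/(-6)))) = 1/(91535 - 1554*((-3 + 6 - 5*(-4)) - (9/(-7) + 4/(-6)))) = 1/(91535 - 1554*((-3 + 6 + 20) - (9*(-⅐) + 4*(-⅙)))) = 1/(91535 - 1554*(23 - (-9/7 - ⅔))) = 1/(91535 - 1554*(23 - 1*(-41/21))) = 1/(91535 - 1554*(23 + 41/21)) = 1/(91535 - 1554*524/21) = 1/(91535 - 38776) = 1/52759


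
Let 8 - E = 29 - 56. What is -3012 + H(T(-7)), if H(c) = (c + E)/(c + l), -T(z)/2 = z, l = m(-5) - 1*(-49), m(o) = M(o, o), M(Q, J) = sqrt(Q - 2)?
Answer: (-3012*sqrt(7) + 189707*I)/(sqrt(7) - 63*I) ≈ -3011.2 - 0.032606*I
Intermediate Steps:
M(Q, J) = sqrt(-2 + Q)
m(o) = sqrt(-2 + o)
l = 49 + I*sqrt(7) (l = sqrt(-2 - 5) - 1*(-49) = sqrt(-7) + 49 = I*sqrt(7) + 49 = 49 + I*sqrt(7) ≈ 49.0 + 2.6458*I)
E = 35 (E = 8 - (29 - 56) = 8 - 1*(-27) = 8 + 27 = 35)
T(z) = -2*z
H(c) = (35 + c)/(49 + c + I*sqrt(7)) (H(c) = (c + 35)/(c + (49 + I*sqrt(7))) = (35 + c)/(49 + c + I*sqrt(7)))
-3012 + H(T(-7)) = -3012 + (35 - 2*(-7))/(49 - 2*(-7) + I*sqrt(7)) = -3012 + (35 + 14)/(49 + 14 + I*sqrt(7)) = -3012 + 49/(63 + I*sqrt(7))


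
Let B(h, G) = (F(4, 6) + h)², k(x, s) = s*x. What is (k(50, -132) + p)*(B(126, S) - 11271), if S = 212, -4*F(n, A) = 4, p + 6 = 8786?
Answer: 9491720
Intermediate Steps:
p = 8780 (p = -6 + 8786 = 8780)
F(n, A) = -1 (F(n, A) = -¼*4 = -1)
B(h, G) = (-1 + h)²
(k(50, -132) + p)*(B(126, S) - 11271) = (-132*50 + 8780)*((-1 + 126)² - 11271) = (-6600 + 8780)*(125² - 11271) = 2180*(15625 - 11271) = 2180*4354 = 9491720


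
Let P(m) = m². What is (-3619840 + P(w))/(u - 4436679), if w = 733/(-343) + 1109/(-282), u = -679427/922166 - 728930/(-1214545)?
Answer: 541871223121854175793744911/664154553306459658443668262 ≈ 0.81588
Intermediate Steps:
u = -4371434381/32000345842 (u = -679427*1/922166 - 728930*(-1/1214545) = -97061/131738 + 145786/242909 = -4371434381/32000345842 ≈ -0.13661)
w = -587093/96726 (w = 733*(-1/343) + 1109*(-1/282) = -733/343 - 1109/282 = -587093/96726 ≈ -6.0696)
(-3619840 + P(w))/(u - 4436679) = (-3619840 + (-587093/96726)²)/(-4371434381/32000345842 - 4436679) = (-3619840 + 344678190649/9355919076)/(-141975266761373099/32000345842) = -33866585429877191/9355919076*(-32000345842/141975266761373099) = 541871223121854175793744911/664154553306459658443668262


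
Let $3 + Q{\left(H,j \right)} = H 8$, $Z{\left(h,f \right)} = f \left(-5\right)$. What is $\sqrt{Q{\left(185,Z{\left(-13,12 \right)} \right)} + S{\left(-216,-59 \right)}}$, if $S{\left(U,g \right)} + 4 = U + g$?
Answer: $\sqrt{1198} \approx 34.612$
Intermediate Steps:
$Z{\left(h,f \right)} = - 5 f$
$S{\left(U,g \right)} = -4 + U + g$ ($S{\left(U,g \right)} = -4 + \left(U + g\right) = -4 + U + g$)
$Q{\left(H,j \right)} = -3 + 8 H$ ($Q{\left(H,j \right)} = -3 + H 8 = -3 + 8 H$)
$\sqrt{Q{\left(185,Z{\left(-13,12 \right)} \right)} + S{\left(-216,-59 \right)}} = \sqrt{\left(-3 + 8 \cdot 185\right) - 279} = \sqrt{\left(-3 + 1480\right) - 279} = \sqrt{1477 - 279} = \sqrt{1198}$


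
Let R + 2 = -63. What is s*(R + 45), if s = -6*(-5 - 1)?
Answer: -720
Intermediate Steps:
R = -65 (R = -2 - 63 = -65)
s = 36 (s = -6*(-6) = 36)
s*(R + 45) = 36*(-65 + 45) = 36*(-20) = -720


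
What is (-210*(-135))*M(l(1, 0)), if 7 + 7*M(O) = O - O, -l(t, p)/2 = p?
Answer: -28350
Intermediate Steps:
l(t, p) = -2*p
M(O) = -1 (M(O) = -1 + (O - O)/7 = -1 + (⅐)*0 = -1 + 0 = -1)
(-210*(-135))*M(l(1, 0)) = -210*(-135)*(-1) = 28350*(-1) = -28350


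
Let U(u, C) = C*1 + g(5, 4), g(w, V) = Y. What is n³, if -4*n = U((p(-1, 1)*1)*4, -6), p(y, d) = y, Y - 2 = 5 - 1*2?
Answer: 1/64 ≈ 0.015625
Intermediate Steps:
Y = 5 (Y = 2 + (5 - 1*2) = 2 + (5 - 2) = 2 + 3 = 5)
g(w, V) = 5
U(u, C) = 5 + C (U(u, C) = C*1 + 5 = C + 5 = 5 + C)
n = ¼ (n = -(5 - 6)/4 = -¼*(-1) = ¼ ≈ 0.25000)
n³ = (¼)³ = 1/64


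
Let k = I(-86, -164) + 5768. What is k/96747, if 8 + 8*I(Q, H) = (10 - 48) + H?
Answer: 193/3252 ≈ 0.059348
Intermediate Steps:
I(Q, H) = -23/4 + H/8 (I(Q, H) = -1 + ((10 - 48) + H)/8 = -1 + (-38 + H)/8 = -1 + (-19/4 + H/8) = -23/4 + H/8)
k = 22967/4 (k = (-23/4 + (⅛)*(-164)) + 5768 = (-23/4 - 41/2) + 5768 = -105/4 + 5768 = 22967/4 ≈ 5741.8)
k/96747 = (22967/4)/96747 = (22967/4)*(1/96747) = 193/3252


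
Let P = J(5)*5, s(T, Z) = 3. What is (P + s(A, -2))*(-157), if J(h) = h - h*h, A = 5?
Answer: 15229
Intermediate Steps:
J(h) = h - h²
P = -100 (P = (5*(1 - 1*5))*5 = (5*(1 - 5))*5 = (5*(-4))*5 = -20*5 = -100)
(P + s(A, -2))*(-157) = (-100 + 3)*(-157) = -97*(-157) = 15229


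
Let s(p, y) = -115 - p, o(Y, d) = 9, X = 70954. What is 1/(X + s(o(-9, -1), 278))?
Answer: 1/70830 ≈ 1.4118e-5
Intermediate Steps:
1/(X + s(o(-9, -1), 278)) = 1/(70954 + (-115 - 1*9)) = 1/(70954 + (-115 - 9)) = 1/(70954 - 124) = 1/70830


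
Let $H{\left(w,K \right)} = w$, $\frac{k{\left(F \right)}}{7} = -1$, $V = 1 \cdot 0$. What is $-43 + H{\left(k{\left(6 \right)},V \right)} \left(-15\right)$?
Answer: $62$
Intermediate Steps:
$V = 0$
$k{\left(F \right)} = -7$ ($k{\left(F \right)} = 7 \left(-1\right) = -7$)
$-43 + H{\left(k{\left(6 \right)},V \right)} \left(-15\right) = -43 - -105 = -43 + 105 = 62$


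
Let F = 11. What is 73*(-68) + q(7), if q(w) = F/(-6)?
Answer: -29795/6 ≈ -4965.8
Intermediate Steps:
q(w) = -11/6 (q(w) = 11/(-6) = 11*(-1/6) = -11/6)
73*(-68) + q(7) = 73*(-68) - 11/6 = -4964 - 11/6 = -29795/6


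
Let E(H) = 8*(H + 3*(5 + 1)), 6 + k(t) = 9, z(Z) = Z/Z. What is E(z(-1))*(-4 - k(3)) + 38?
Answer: -1026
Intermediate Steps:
z(Z) = 1
k(t) = 3 (k(t) = -6 + 9 = 3)
E(H) = 144 + 8*H (E(H) = 8*(H + 3*6) = 8*(H + 18) = 8*(18 + H) = 144 + 8*H)
E(z(-1))*(-4 - k(3)) + 38 = (144 + 8*1)*(-4 - 1*3) + 38 = (144 + 8)*(-4 - 3) + 38 = 152*(-7) + 38 = -1064 + 38 = -1026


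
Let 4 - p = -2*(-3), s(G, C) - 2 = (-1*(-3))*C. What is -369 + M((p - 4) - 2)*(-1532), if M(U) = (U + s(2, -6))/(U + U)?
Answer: -2667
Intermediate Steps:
s(G, C) = 2 + 3*C (s(G, C) = 2 + (-1*(-3))*C = 2 + 3*C)
p = -2 (p = 4 - (-2)*(-3) = 4 - 1*6 = 4 - 6 = -2)
M(U) = (-16 + U)/(2*U) (M(U) = (U + (2 + 3*(-6)))/(U + U) = (U + (2 - 18))/((2*U)) = (U - 16)*(1/(2*U)) = (-16 + U)*(1/(2*U)) = (-16 + U)/(2*U))
-369 + M((p - 4) - 2)*(-1532) = -369 + ((-16 + ((-2 - 4) - 2))/(2*((-2 - 4) - 2)))*(-1532) = -369 + ((-16 + (-6 - 2))/(2*(-6 - 2)))*(-1532) = -369 + ((½)*(-16 - 8)/(-8))*(-1532) = -369 + ((½)*(-⅛)*(-24))*(-1532) = -369 + (3/2)*(-1532) = -369 - 2298 = -2667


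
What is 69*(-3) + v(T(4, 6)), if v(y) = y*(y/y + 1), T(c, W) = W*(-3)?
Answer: -243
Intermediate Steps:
T(c, W) = -3*W
v(y) = 2*y (v(y) = y*(1 + 1) = y*2 = 2*y)
69*(-3) + v(T(4, 6)) = 69*(-3) + 2*(-3*6) = -207 + 2*(-18) = -207 - 36 = -243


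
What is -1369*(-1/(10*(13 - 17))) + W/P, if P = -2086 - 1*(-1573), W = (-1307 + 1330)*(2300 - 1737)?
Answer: -1220257/20520 ≈ -59.467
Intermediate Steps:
W = 12949 (W = 23*563 = 12949)
P = -513 (P = -2086 + 1573 = -513)
-1369*(-1/(10*(13 - 17))) + W/P = -1369*(-1/(10*(13 - 17))) + 12949/(-513) = -1369/((-10*(-4))) + 12949*(-1/513) = -1369/40 - 12949/513 = -1220257/20520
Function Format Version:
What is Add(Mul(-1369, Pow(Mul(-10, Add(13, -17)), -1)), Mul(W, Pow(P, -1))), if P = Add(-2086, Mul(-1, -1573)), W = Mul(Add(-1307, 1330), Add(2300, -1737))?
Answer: Rational(-1220257, 20520) ≈ -59.467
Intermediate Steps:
W = 12949 (W = Mul(23, 563) = 12949)
P = -513 (P = Add(-2086, 1573) = -513)
Add(Mul(-1369, Pow(Mul(-10, Add(13, -17)), -1)), Mul(W, Pow(P, -1))) = Add(Mul(-1369, Pow(Mul(-10, Add(13, -17)), -1)), Mul(12949, Pow(-513, -1))) = Add(Mul(-1369, Pow(Mul(-10, -4), -1)), Mul(12949, Rational(-1, 513))) = Add(Mul(-1369, Pow(40, -1)), Rational(-12949, 513)) = Add(Mul(-1369, Rational(1, 40)), Rational(-12949, 513)) = Add(Rational(-1369, 40), Rational(-12949, 513)) = Rational(-1220257, 20520)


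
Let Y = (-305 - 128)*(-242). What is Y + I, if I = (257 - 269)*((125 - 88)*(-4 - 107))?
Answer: 154070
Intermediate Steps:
Y = 104786 (Y = -433*(-242) = 104786)
I = 49284 (I = -444*(-111) = -12*(-4107) = 49284)
Y + I = 104786 + 49284 = 154070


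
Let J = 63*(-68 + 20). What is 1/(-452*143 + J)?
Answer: -1/67660 ≈ -1.4780e-5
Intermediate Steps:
J = -3024 (J = 63*(-48) = -3024)
1/(-452*143 + J) = 1/(-452*143 - 3024) = 1/(-64636 - 3024) = 1/(-67660) = -1/67660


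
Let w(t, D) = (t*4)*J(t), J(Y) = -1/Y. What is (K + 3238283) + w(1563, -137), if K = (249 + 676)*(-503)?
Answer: 2773004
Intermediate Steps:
K = -465275 (K = 925*(-503) = -465275)
w(t, D) = -4 (w(t, D) = (t*4)*(-1/t) = (4*t)*(-1/t) = -4)
(K + 3238283) + w(1563, -137) = (-465275 + 3238283) - 4 = 2773008 - 4 = 2773004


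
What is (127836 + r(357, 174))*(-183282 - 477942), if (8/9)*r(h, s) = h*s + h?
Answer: -131001946839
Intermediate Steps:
r(h, s) = 9*h/8 + 9*h*s/8 (r(h, s) = 9*(h*s + h)/8 = 9*(h + h*s)/8 = 9*h/8 + 9*h*s/8)
(127836 + r(357, 174))*(-183282 - 477942) = (127836 + (9/8)*357*(1 + 174))*(-183282 - 477942) = (127836 + (9/8)*357*175)*(-661224) = (127836 + 562275/8)*(-661224) = (1584963/8)*(-661224) = -131001946839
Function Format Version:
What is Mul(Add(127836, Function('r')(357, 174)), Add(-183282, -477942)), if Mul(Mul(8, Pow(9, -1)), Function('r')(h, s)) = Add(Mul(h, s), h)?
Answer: -131001946839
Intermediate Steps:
Function('r')(h, s) = Add(Mul(Rational(9, 8), h), Mul(Rational(9, 8), h, s)) (Function('r')(h, s) = Mul(Rational(9, 8), Add(Mul(h, s), h)) = Mul(Rational(9, 8), Add(h, Mul(h, s))) = Add(Mul(Rational(9, 8), h), Mul(Rational(9, 8), h, s)))
Mul(Add(127836, Function('r')(357, 174)), Add(-183282, -477942)) = Mul(Add(127836, Mul(Rational(9, 8), 357, Add(1, 174))), Add(-183282, -477942)) = Mul(Add(127836, Mul(Rational(9, 8), 357, 175)), -661224) = Mul(Add(127836, Rational(562275, 8)), -661224) = Mul(Rational(1584963, 8), -661224) = -131001946839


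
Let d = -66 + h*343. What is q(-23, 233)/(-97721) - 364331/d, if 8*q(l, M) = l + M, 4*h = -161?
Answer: 569638808281/21688980508 ≈ 26.264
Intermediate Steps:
h = -161/4 (h = (¼)*(-161) = -161/4 ≈ -40.250)
q(l, M) = M/8 + l/8 (q(l, M) = (l + M)/8 = (M + l)/8 = M/8 + l/8)
d = -55487/4 (d = -66 - 161/4*343 = -66 - 55223/4 = -55487/4 ≈ -13872.)
q(-23, 233)/(-97721) - 364331/d = ((⅛)*233 + (⅛)*(-23))/(-97721) - 364331/(-55487/4) = (233/8 - 23/8)*(-1/97721) - 364331*(-4/55487) = (105/4)*(-1/97721) + 1457324/55487 = -105/390884 + 1457324/55487 = 569638808281/21688980508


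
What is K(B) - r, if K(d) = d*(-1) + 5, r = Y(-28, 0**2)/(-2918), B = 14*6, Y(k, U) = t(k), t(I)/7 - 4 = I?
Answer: -115345/1459 ≈ -79.058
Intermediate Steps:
t(I) = 28 + 7*I
Y(k, U) = 28 + 7*k
B = 84
r = 84/1459 (r = (28 + 7*(-28))/(-2918) = (28 - 196)*(-1/2918) = -168*(-1/2918) = 84/1459 ≈ 0.057574)
K(d) = 5 - d (K(d) = -d + 5 = 5 - d)
K(B) - r = (5 - 1*84) - 1*84/1459 = (5 - 84) - 84/1459 = -79 - 84/1459 = -115345/1459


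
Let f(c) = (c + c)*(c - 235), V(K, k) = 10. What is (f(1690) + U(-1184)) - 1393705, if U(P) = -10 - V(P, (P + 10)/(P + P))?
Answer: 3524175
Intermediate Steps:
U(P) = -20 (U(P) = -10 - 1*10 = -10 - 10 = -20)
f(c) = 2*c*(-235 + c) (f(c) = (2*c)*(-235 + c) = 2*c*(-235 + c))
(f(1690) + U(-1184)) - 1393705 = (2*1690*(-235 + 1690) - 20) - 1393705 = (2*1690*1455 - 20) - 1393705 = (4917900 - 20) - 1393705 = 4917880 - 1393705 = 3524175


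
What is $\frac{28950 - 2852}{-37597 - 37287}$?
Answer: $- \frac{13049}{37442} \approx -0.34851$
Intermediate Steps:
$\frac{28950 - 2852}{-37597 - 37287} = \frac{26098}{-74884} = 26098 \left(- \frac{1}{74884}\right) = - \frac{13049}{37442}$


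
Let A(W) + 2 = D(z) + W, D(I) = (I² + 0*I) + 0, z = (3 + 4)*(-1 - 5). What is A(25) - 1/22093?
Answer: 39480190/22093 ≈ 1787.0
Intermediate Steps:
z = -42 (z = 7*(-6) = -42)
D(I) = I² (D(I) = (I² + 0) + 0 = I² + 0 = I²)
A(W) = 1762 + W (A(W) = -2 + ((-42)² + W) = -2 + (1764 + W) = 1762 + W)
A(25) - 1/22093 = (1762 + 25) - 1/22093 = 1787 - 1*1/22093 = 1787 - 1/22093 = 39480190/22093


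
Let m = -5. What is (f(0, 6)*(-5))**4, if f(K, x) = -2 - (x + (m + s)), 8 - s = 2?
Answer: 4100625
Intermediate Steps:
s = 6 (s = 8 - 1*2 = 8 - 2 = 6)
f(K, x) = -3 - x (f(K, x) = -2 - (x + (-5 + 6)) = -2 - (x + 1) = -2 - (1 + x) = -2 + (-1 - x) = -3 - x)
(f(0, 6)*(-5))**4 = ((-3 - 1*6)*(-5))**4 = ((-3 - 6)*(-5))**4 = (-9*(-5))**4 = 45**4 = 4100625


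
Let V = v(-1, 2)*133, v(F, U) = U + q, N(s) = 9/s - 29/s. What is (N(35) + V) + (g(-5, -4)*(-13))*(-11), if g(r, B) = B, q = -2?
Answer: -4008/7 ≈ -572.57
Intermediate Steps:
N(s) = -20/s
v(F, U) = -2 + U (v(F, U) = U - 2 = -2 + U)
V = 0 (V = (-2 + 2)*133 = 0*133 = 0)
(N(35) + V) + (g(-5, -4)*(-13))*(-11) = (-20/35 + 0) - 4*(-13)*(-11) = (-20*1/35 + 0) + 52*(-11) = (-4/7 + 0) - 572 = -4/7 - 572 = -4008/7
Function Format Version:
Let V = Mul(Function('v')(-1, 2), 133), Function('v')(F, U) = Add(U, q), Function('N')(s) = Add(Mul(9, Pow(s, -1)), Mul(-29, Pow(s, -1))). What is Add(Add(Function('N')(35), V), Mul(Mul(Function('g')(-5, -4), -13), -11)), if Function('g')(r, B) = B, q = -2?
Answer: Rational(-4008, 7) ≈ -572.57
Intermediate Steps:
Function('N')(s) = Mul(-20, Pow(s, -1))
Function('v')(F, U) = Add(-2, U) (Function('v')(F, U) = Add(U, -2) = Add(-2, U))
V = 0 (V = Mul(Add(-2, 2), 133) = Mul(0, 133) = 0)
Add(Add(Function('N')(35), V), Mul(Mul(Function('g')(-5, -4), -13), -11)) = Add(Add(Mul(-20, Pow(35, -1)), 0), Mul(Mul(-4, -13), -11)) = Add(Add(Mul(-20, Rational(1, 35)), 0), Mul(52, -11)) = Add(Add(Rational(-4, 7), 0), -572) = Add(Rational(-4, 7), -572) = Rational(-4008, 7)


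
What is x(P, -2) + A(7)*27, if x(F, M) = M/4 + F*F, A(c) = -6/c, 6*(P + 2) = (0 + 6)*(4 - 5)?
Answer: -205/14 ≈ -14.643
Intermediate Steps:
P = -3 (P = -2 + ((0 + 6)*(4 - 5))/6 = -2 + (6*(-1))/6 = -2 + (⅙)*(-6) = -2 - 1 = -3)
x(F, M) = F² + M/4 (x(F, M) = M*(¼) + F² = M/4 + F² = F² + M/4)
x(P, -2) + A(7)*27 = ((-3)² + (¼)*(-2)) - 6/7*27 = (9 - ½) - 6*⅐*27 = 17/2 - 6/7*27 = 17/2 - 162/7 = -205/14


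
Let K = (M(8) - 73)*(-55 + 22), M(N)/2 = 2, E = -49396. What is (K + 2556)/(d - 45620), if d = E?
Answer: -1611/31672 ≈ -0.050865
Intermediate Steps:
M(N) = 4 (M(N) = 2*2 = 4)
d = -49396
K = 2277 (K = (4 - 73)*(-55 + 22) = -69*(-33) = 2277)
(K + 2556)/(d - 45620) = (2277 + 2556)/(-49396 - 45620) = 4833/(-95016) = 4833*(-1/95016) = -1611/31672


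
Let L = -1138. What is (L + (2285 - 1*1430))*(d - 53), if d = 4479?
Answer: -1252558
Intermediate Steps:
(L + (2285 - 1*1430))*(d - 53) = (-1138 + (2285 - 1*1430))*(4479 - 53) = (-1138 + (2285 - 1430))*4426 = (-1138 + 855)*4426 = -283*4426 = -1252558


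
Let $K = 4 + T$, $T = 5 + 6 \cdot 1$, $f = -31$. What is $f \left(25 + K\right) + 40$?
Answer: $-1200$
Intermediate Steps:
$T = 11$ ($T = 5 + 6 = 11$)
$K = 15$ ($K = 4 + 11 = 15$)
$f \left(25 + K\right) + 40 = - 31 \left(25 + 15\right) + 40 = \left(-31\right) 40 + 40 = -1240 + 40 = -1200$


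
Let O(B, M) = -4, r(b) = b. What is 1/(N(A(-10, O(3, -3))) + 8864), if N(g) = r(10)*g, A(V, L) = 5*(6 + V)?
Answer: 1/8664 ≈ 0.00011542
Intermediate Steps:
A(V, L) = 30 + 5*V
N(g) = 10*g
1/(N(A(-10, O(3, -3))) + 8864) = 1/(10*(30 + 5*(-10)) + 8864) = 1/(10*(30 - 50) + 8864) = 1/(10*(-20) + 8864) = 1/(-200 + 8864) = 1/8664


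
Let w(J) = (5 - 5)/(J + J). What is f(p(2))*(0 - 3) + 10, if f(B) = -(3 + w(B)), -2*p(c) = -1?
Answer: 19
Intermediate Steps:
p(c) = 1/2 (p(c) = -1/2*(-1) = 1/2)
w(J) = 0 (w(J) = 0/((2*J)) = 0*(1/(2*J)) = 0)
f(B) = -3 (f(B) = -(3 + 0) = -1*3 = -3)
f(p(2))*(0 - 3) + 10 = -3*(0 - 3) + 10 = -3*(-3) + 10 = 9 + 10 = 19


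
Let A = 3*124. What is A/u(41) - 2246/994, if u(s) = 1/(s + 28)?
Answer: 12755873/497 ≈ 25666.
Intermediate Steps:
u(s) = 1/(28 + s)
A = 372
A/u(41) - 2246/994 = 372/(1/(28 + 41)) - 2246/994 = 372/(1/69) - 2246*1/994 = 372/(1/69) - 1123/497 = 372*69 - 1123/497 = 25668 - 1123/497 = 12755873/497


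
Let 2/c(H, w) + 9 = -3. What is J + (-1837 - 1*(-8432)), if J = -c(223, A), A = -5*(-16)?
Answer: 39571/6 ≈ 6595.2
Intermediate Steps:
A = 80
c(H, w) = -⅙ (c(H, w) = 2/(-9 - 3) = 2/(-12) = 2*(-1/12) = -⅙)
J = ⅙ (J = -1*(-⅙) = ⅙ ≈ 0.16667)
J + (-1837 - 1*(-8432)) = ⅙ + (-1837 - 1*(-8432)) = ⅙ + (-1837 + 8432) = ⅙ + 6595 = 39571/6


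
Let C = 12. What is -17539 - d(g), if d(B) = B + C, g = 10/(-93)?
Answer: -1632233/93 ≈ -17551.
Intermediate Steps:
g = -10/93 (g = 10*(-1/93) = -10/93 ≈ -0.10753)
d(B) = 12 + B (d(B) = B + 12 = 12 + B)
-17539 - d(g) = -17539 - (12 - 10/93) = -17539 - 1*1106/93 = -17539 - 1106/93 = -1632233/93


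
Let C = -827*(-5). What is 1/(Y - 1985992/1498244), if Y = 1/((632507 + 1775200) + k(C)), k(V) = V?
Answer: -903381951362/1197474354755 ≈ -0.75441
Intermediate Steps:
C = 4135
Y = 1/2411842 (Y = 1/((632507 + 1775200) + 4135) = 1/(2407707 + 4135) = 1/2411842 ≈ 4.1462e-7)
1/(Y - 1985992/1498244) = 1/(1/2411842 - 1985992/1498244) = 1/(1/2411842 - 1*496498/374561) = 1/(1/2411842 - 496498/374561) = 1/(-1197474354755/903381951362) = -903381951362/1197474354755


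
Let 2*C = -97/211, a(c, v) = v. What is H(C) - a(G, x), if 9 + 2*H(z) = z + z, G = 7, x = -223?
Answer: 46055/211 ≈ 218.27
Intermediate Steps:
C = -97/422 (C = (-97/211)/2 = (-97*1/211)/2 = (½)*(-97/211) = -97/422 ≈ -0.22986)
H(z) = -9/2 + z (H(z) = -9/2 + (z + z)/2 = -9/2 + (2*z)/2 = -9/2 + z)
H(C) - a(G, x) = (-9/2 - 97/422) - 1*(-223) = -998/211 + 223 = 46055/211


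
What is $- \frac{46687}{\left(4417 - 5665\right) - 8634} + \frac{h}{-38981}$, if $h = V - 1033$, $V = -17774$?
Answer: $\frac{2005756721}{385210242} \approx 5.2069$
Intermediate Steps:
$h = -18807$ ($h = -17774 - 1033 = -18807$)
$- \frac{46687}{\left(4417 - 5665\right) - 8634} + \frac{h}{-38981} = - \frac{46687}{\left(4417 - 5665\right) - 8634} - \frac{18807}{-38981} = - \frac{46687}{-1248 - 8634} - - \frac{18807}{38981} = - \frac{46687}{-9882} + \frac{18807}{38981} = \left(-46687\right) \left(- \frac{1}{9882}\right) + \frac{18807}{38981} = \frac{46687}{9882} + \frac{18807}{38981} = \frac{2005756721}{385210242}$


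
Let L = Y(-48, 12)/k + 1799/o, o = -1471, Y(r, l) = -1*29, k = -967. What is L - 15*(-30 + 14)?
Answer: 339692706/1422457 ≈ 238.81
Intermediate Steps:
Y(r, l) = -29
L = -1696974/1422457 (L = -29/(-967) + 1799/(-1471) = -29*(-1/967) + 1799*(-1/1471) = 29/967 - 1799/1471 = -1696974/1422457 ≈ -1.1930)
L - 15*(-30 + 14) = -1696974/1422457 - 15*(-30 + 14) = -1696974/1422457 - 15*(-16) = -1696974/1422457 - 1*(-240) = -1696974/1422457 + 240 = 339692706/1422457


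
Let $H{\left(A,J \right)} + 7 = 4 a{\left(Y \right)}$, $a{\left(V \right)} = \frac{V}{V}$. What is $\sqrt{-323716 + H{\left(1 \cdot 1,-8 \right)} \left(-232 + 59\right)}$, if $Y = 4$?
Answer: $i \sqrt{323197} \approx 568.5 i$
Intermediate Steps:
$a{\left(V \right)} = 1$
$H{\left(A,J \right)} = -3$ ($H{\left(A,J \right)} = -7 + 4 \cdot 1 = -7 + 4 = -3$)
$\sqrt{-323716 + H{\left(1 \cdot 1,-8 \right)} \left(-232 + 59\right)} = \sqrt{-323716 - 3 \left(-232 + 59\right)} = \sqrt{-323716 - -519} = \sqrt{-323716 + 519} = \sqrt{-323197} = i \sqrt{323197}$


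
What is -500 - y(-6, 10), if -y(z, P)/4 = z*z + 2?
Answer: -348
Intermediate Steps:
y(z, P) = -8 - 4*z² (y(z, P) = -4*(z*z + 2) = -4*(z² + 2) = -4*(2 + z²) = -8 - 4*z²)
-500 - y(-6, 10) = -500 - (-8 - 4*(-6)²) = -500 - (-8 - 4*36) = -500 - (-8 - 144) = -500 - 1*(-152) = -500 + 152 = -348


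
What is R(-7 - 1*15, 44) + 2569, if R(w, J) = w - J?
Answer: 2503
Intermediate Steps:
R(-7 - 1*15, 44) + 2569 = ((-7 - 1*15) - 1*44) + 2569 = ((-7 - 15) - 44) + 2569 = (-22 - 44) + 2569 = -66 + 2569 = 2503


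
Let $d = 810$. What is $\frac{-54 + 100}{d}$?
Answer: $\frac{23}{405} \approx 0.05679$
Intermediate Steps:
$\frac{-54 + 100}{d} = \frac{-54 + 100}{810} = 46 \cdot \frac{1}{810} = \frac{23}{405}$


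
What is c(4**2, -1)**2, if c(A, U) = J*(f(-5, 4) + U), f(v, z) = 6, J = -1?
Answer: 25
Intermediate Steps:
c(A, U) = -6 - U (c(A, U) = -(6 + U) = -6 - U)
c(4**2, -1)**2 = (-6 - 1*(-1))**2 = (-6 + 1)**2 = (-5)**2 = 25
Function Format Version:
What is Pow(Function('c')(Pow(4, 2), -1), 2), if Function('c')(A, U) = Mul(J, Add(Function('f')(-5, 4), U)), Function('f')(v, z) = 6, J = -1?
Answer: 25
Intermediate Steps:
Function('c')(A, U) = Add(-6, Mul(-1, U)) (Function('c')(A, U) = Mul(-1, Add(6, U)) = Add(-6, Mul(-1, U)))
Pow(Function('c')(Pow(4, 2), -1), 2) = Pow(Add(-6, Mul(-1, -1)), 2) = Pow(Add(-6, 1), 2) = Pow(-5, 2) = 25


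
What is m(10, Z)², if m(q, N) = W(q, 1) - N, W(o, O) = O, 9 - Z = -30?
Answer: 1444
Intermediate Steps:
Z = 39 (Z = 9 - 1*(-30) = 9 + 30 = 39)
m(q, N) = 1 - N
m(10, Z)² = (1 - 1*39)² = (1 - 39)² = (-38)² = 1444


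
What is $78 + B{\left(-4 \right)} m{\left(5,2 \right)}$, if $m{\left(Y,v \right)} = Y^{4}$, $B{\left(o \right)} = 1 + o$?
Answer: $-1797$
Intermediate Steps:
$78 + B{\left(-4 \right)} m{\left(5,2 \right)} = 78 + \left(1 - 4\right) 5^{4} = 78 - 1875 = -1797$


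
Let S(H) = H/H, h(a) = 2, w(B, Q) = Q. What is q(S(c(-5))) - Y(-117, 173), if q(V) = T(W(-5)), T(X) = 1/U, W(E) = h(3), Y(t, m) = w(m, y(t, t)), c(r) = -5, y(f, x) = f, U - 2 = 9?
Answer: 1288/11 ≈ 117.09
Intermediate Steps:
U = 11 (U = 2 + 9 = 11)
Y(t, m) = t
S(H) = 1
W(E) = 2
T(X) = 1/11
q(V) = 1/11
q(S(c(-5))) - Y(-117, 173) = 1/11 - 1*(-117) = 1/11 + 117 = 1288/11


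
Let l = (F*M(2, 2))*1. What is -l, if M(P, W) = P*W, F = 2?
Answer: -8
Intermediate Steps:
l = 8 (l = (2*(2*2))*1 = (2*4)*1 = 8*1 = 8)
-l = -1*8 = -8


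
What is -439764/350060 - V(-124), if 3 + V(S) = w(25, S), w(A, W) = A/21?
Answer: 1016809/1837815 ≈ 0.55327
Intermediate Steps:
w(A, W) = A/21 (w(A, W) = A*(1/21) = A/21)
V(S) = -38/21 (V(S) = -3 + (1/21)*25 = -3 + 25/21 = -38/21)
-439764/350060 - V(-124) = -439764/350060 - 1*(-38/21) = -439764*1/350060 + 38/21 = -109941/87515 + 38/21 = 1016809/1837815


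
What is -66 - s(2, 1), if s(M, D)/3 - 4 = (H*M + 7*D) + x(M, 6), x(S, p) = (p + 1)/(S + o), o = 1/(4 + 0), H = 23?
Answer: -739/3 ≈ -246.33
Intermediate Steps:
o = 1/4 ≈ 0.25000
x(S, p) = (1 + p)/(1/4 + S) (x(S, p) = (p + 1)/(S + 1/4) = (1 + p)/(1/4 + S))
s(M, D) = 12 + 21*D + 69*M + 84/(1 + 4*M) (s(M, D) = 12 + 3*((23*M + 7*D) + 4*(1 + 6)/(1 + 4*M)) = 12 + 3*((7*D + 23*M) + 4*7/(1 + 4*M)) = 12 + 3*((7*D + 23*M) + 28/(1 + 4*M)) = 12 + 3*(7*D + 23*M + 28/(1 + 4*M)) = 12 + (21*D + 69*M + 84/(1 + 4*M)) = 12 + 21*D + 69*M + 84/(1 + 4*M))
-66 - s(2, 1) = -66 - 3*(28 + (1 + 4*2)*(4 + 7*1 + 23*2))/(1 + 4*2) = -66 - 3*(28 + (1 + 8)*(4 + 7 + 46))/(1 + 8) = -66 - 3*(28 + 9*57)/9 = -66 - 3*(28 + 513)/9 = -66 - 3*541/9 = -66 - 1*541/3 = -66 - 541/3 = -739/3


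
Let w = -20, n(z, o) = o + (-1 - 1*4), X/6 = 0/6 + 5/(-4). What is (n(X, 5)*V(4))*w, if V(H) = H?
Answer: 0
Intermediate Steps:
X = -15/2 (X = 6*(0/6 + 5/(-4)) = 6*(0*(1/6) + 5*(-1/4)) = 6*(0 - 5/4) = 6*(-5/4) = -15/2 ≈ -7.5000)
n(z, o) = -5 + o (n(z, o) = o + (-1 - 4) = o - 5 = -5 + o)
(n(X, 5)*V(4))*w = ((-5 + 5)*4)*(-20) = (0*4)*(-20) = 0*(-20) = 0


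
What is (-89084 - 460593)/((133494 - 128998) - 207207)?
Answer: 549677/202711 ≈ 2.7116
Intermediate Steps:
(-89084 - 460593)/((133494 - 128998) - 207207) = -549677/(4496 - 207207) = -549677/(-202711) = -549677*(-1/202711) = 549677/202711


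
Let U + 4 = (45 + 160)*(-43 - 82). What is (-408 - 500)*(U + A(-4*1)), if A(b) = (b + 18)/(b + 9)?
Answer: 116342948/5 ≈ 2.3269e+7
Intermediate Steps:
A(b) = (18 + b)/(9 + b)
U = -25629 (U = -4 + (45 + 160)*(-43 - 82) = -4 + 205*(-125) = -4 - 25625 = -25629)
(-408 - 500)*(U + A(-4*1)) = (-408 - 500)*(-25629 + (18 - 4*1)/(9 - 4*1)) = -908*(-25629 + (18 - 4)/(9 - 4)) = -908*(-25629 + 14/5) = -908*(-128131/5) = 116342948/5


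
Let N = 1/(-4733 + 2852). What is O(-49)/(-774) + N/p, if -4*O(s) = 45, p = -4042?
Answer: 442039/30412008 ≈ 0.014535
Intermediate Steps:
O(s) = -45/4 (O(s) = -¼*45 = -45/4)
N = -1/1881 (N = 1/(-1881) = -1/1881 ≈ -0.00053163)
O(-49)/(-774) + N/p = -45/4/(-774) - 1/1881/(-4042) = -45/4*(-1/774) - 1/1881*(-1/4042) = 5/344 + 1/7603002 = 442039/30412008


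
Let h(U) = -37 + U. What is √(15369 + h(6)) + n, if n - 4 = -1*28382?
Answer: -28378 + √15338 ≈ -28254.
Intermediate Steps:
n = -28378 (n = 4 - 1*28382 = 4 - 28382 = -28378)
√(15369 + h(6)) + n = √(15369 + (-37 + 6)) - 28378 = √(15369 - 31) - 28378 = √15338 - 28378 = -28378 + √15338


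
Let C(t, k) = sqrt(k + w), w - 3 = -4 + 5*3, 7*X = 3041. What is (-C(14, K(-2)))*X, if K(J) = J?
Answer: -6082*sqrt(3)/7 ≈ -1504.9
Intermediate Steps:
X = 3041/7 (X = (1/7)*3041 = 3041/7 ≈ 434.43)
w = 14 (w = 3 + (-4 + 5*3) = 3 + (-4 + 15) = 3 + 11 = 14)
C(t, k) = sqrt(14 + k) (C(t, k) = sqrt(k + 14) = sqrt(14 + k))
(-C(14, K(-2)))*X = -sqrt(14 - 2)*(3041/7) = -sqrt(12)*(3041/7) = -2*sqrt(3)*(3041/7) = -6082*sqrt(3)/7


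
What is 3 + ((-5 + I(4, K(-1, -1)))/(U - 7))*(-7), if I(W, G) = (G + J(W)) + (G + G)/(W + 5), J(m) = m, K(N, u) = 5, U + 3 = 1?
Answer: 565/81 ≈ 6.9753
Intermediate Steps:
U = -2 (U = -3 + 1 = -2)
I(W, G) = G + W + 2*G/(5 + W) (I(W, G) = (G + W) + (G + G)/(W + 5) = (G + W) + (2*G)/(5 + W) = (G + W) + 2*G/(5 + W) = G + W + 2*G/(5 + W))
3 + ((-5 + I(4, K(-1, -1)))/(U - 7))*(-7) = 3 + ((-5 + (4² + 5*4 + 7*5 + 5*4)/(5 + 4))/(-2 - 7))*(-7) = 3 + ((-5 + (16 + 20 + 35 + 20)/9)/(-9))*(-7) = 3 + ((-5 + (⅑)*91)*(-⅑))*(-7) = 3 + ((-5 + 91/9)*(-⅑))*(-7) = 3 + ((46/9)*(-⅑))*(-7) = 3 - 46/81*(-7) = 3 + 322/81 = 565/81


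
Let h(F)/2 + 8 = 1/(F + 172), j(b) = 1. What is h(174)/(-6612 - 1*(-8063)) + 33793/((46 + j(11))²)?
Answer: 180355488/11798081 ≈ 15.287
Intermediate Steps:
h(F) = -16 + 2/(172 + F) (h(F) = -16 + 2/(F + 172) = -16 + 2/(172 + F))
h(174)/(-6612 - 1*(-8063)) + 33793/((46 + j(11))²) = (2*(-1375 - 8*174)/(172 + 174))/(-6612 - 1*(-8063)) + 33793/((46 + 1)²) = (2*(-1375 - 1392)/346)/(-6612 + 8063) + 33793/(47²) = (2*(1/346)*(-2767))/1451 + 33793/2209 = -2767/173*1/1451 + 33793*(1/2209) = -2767/251023 + 719/47 = 180355488/11798081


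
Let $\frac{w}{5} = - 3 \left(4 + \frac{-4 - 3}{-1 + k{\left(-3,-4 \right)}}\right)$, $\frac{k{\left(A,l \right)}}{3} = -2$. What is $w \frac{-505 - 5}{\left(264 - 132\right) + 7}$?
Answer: $\frac{38250}{139} \approx 275.18$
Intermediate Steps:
$k{\left(A,l \right)} = -6$ ($k{\left(A,l \right)} = 3 \left(-2\right) = -6$)
$w = -75$ ($w = 5 \left(- 3 \left(4 + \frac{-4 - 3}{-1 - 6}\right)\right) = 5 \left(- 3 \left(4 - \frac{7}{-7}\right)\right) = 5 \left(- 3 \left(4 - -1\right)\right) = 5 \left(- 3 \left(4 + 1\right)\right) = 5 \left(\left(-3\right) 5\right) = 5 \left(-15\right) = -75$)
$w \frac{-505 - 5}{\left(264 - 132\right) + 7} = - 75 \frac{-505 - 5}{\left(264 - 132\right) + 7} = - 75 \left(- \frac{510}{\left(264 - 132\right) + 7}\right) = - 75 \left(- \frac{510}{132 + 7}\right) = - 75 \left(- \frac{510}{139}\right) = - 75 \left(\left(-510\right) \frac{1}{139}\right) = \left(-75\right) \left(- \frac{510}{139}\right) = \frac{38250}{139}$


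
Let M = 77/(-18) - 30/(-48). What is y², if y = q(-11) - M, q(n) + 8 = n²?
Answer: 70543201/5184 ≈ 13608.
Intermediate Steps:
M = -263/72 (M = 77*(-1/18) - 30*(-1/48) = -77/18 + 5/8 = -263/72 ≈ -3.6528)
q(n) = -8 + n²
y = 8399/72 (y = (-8 + (-11)²) - 1*(-263/72) = (-8 + 121) + 263/72 = 113 + 263/72 = 8399/72 ≈ 116.65)
y² = (8399/72)² = 70543201/5184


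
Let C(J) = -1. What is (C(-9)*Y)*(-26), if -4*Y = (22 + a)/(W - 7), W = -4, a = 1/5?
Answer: 1443/110 ≈ 13.118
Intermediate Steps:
a = 1/5 ≈ 0.20000
Y = 111/220 (Y = -(22 + 1/5)/(4*(-4 - 7)) = -111/(20*(-11)) = -111*(-1)/(20*11) = -1/4*(-111/55) = 111/220 ≈ 0.50455)
(C(-9)*Y)*(-26) = -1*111/220*(-26) = -111/220*(-26) = 1443/110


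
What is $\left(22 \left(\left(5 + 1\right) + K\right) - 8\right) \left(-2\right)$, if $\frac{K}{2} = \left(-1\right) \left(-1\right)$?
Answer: $-336$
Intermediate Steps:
$K = 2$ ($K = 2 \left(\left(-1\right) \left(-1\right)\right) = 2 \cdot 1 = 2$)
$\left(22 \left(\left(5 + 1\right) + K\right) - 8\right) \left(-2\right) = \left(22 \left(\left(5 + 1\right) + 2\right) - 8\right) \left(-2\right) = \left(22 \left(6 + 2\right) - 8\right) \left(-2\right) = \left(22 \cdot 8 - 8\right) \left(-2\right) = \left(176 - 8\right) \left(-2\right) = 168 \left(-2\right) = -336$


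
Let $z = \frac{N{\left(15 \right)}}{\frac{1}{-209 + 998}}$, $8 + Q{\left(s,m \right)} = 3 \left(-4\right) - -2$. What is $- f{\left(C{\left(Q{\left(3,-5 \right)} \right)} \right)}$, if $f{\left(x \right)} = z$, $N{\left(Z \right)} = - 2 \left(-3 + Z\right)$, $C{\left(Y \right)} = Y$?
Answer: $18936$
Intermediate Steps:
$Q{\left(s,m \right)} = -18$ ($Q{\left(s,m \right)} = -8 + \left(3 \left(-4\right) - -2\right) = -8 + \left(-12 + 2\right) = -8 - 10 = -18$)
$N{\left(Z \right)} = 6 - 2 Z$
$z = -18936$ ($z = \frac{6 - 30}{\frac{1}{-209 + 998}} = \frac{6 - 30}{\frac{1}{789}} = - 24 \frac{1}{\frac{1}{789}} = \left(-24\right) 789 = -18936$)
$f{\left(x \right)} = -18936$
$- f{\left(C{\left(Q{\left(3,-5 \right)} \right)} \right)} = \left(-1\right) \left(-18936\right) = 18936$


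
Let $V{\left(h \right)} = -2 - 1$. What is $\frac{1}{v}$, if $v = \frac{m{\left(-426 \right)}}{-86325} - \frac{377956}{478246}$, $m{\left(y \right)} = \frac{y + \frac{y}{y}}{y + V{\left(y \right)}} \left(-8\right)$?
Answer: $- \frac{354221747451}{279907582858} \approx -1.2655$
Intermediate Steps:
$V{\left(h \right)} = -3$ ($V{\left(h \right)} = -2 - 1 = -3$)
$m{\left(y \right)} = - \frac{8 \left(1 + y\right)}{-3 + y}$ ($m{\left(y \right)} = \frac{y + \frac{y}{y}}{y - 3} \left(-8\right) = \frac{y + 1}{-3 + y} \left(-8\right) = \frac{1 + y}{-3 + y} \left(-8\right) = - \frac{8 \left(1 + y\right)}{-3 + y}$)
$v = - \frac{279907582858}{354221747451}$ ($v = \frac{8 \frac{1}{-3 - 426} \left(-1 - -426\right)}{-86325} - \frac{377956}{478246} = \frac{8 \left(-1 + 426\right)}{-429} \left(- \frac{1}{86325}\right) - \frac{188978}{239123} = 8 \left(- \frac{1}{429}\right) 425 \left(- \frac{1}{86325}\right) - \frac{188978}{239123} = \left(- \frac{3400}{429}\right) \left(- \frac{1}{86325}\right) - \frac{188978}{239123} = \frac{136}{1481337} - \frac{188978}{239123} = - \frac{279907582858}{354221747451} \approx -0.7902$)
$\frac{1}{v} = \frac{1}{- \frac{279907582858}{354221747451}} = - \frac{354221747451}{279907582858}$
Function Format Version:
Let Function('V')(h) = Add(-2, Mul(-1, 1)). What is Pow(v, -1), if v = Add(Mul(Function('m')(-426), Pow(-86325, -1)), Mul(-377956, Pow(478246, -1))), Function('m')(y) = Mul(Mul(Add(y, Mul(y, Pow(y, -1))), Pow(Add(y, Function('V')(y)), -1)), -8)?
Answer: Rational(-354221747451, 279907582858) ≈ -1.2655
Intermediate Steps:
Function('V')(h) = -3 (Function('V')(h) = Add(-2, -1) = -3)
Function('m')(y) = Mul(-8, Pow(Add(-3, y), -1), Add(1, y)) (Function('m')(y) = Mul(Mul(Add(y, Mul(y, Pow(y, -1))), Pow(Add(y, -3), -1)), -8) = Mul(Mul(Add(y, 1), Pow(Add(-3, y), -1)), -8) = Mul(Mul(Add(1, y), Pow(Add(-3, y), -1)), -8) = Mul(Mul(Pow(Add(-3, y), -1), Add(1, y)), -8) = Mul(-8, Pow(Add(-3, y), -1), Add(1, y)))
v = Rational(-279907582858, 354221747451) (v = Add(Mul(Mul(8, Pow(Add(-3, -426), -1), Add(-1, Mul(-1, -426))), Pow(-86325, -1)), Mul(-377956, Pow(478246, -1))) = Add(Mul(Mul(8, Pow(-429, -1), Add(-1, 426)), Rational(-1, 86325)), Mul(-377956, Rational(1, 478246))) = Add(Mul(Mul(8, Rational(-1, 429), 425), Rational(-1, 86325)), Rational(-188978, 239123)) = Add(Mul(Rational(-3400, 429), Rational(-1, 86325)), Rational(-188978, 239123)) = Add(Rational(136, 1481337), Rational(-188978, 239123)) = Rational(-279907582858, 354221747451) ≈ -0.79020)
Pow(v, -1) = Pow(Rational(-279907582858, 354221747451), -1) = Rational(-354221747451, 279907582858)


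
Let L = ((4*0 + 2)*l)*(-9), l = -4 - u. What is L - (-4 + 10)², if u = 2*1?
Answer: 72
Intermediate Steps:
u = 2
l = -6 (l = -4 - 1*2 = -4 - 2 = -6)
L = 108 (L = ((4*0 + 2)*(-6))*(-9) = ((0 + 2)*(-6))*(-9) = (2*(-6))*(-9) = -12*(-9) = 108)
L - (-4 + 10)² = 108 - (-4 + 10)² = 108 - 1*6² = 108 - 1*36 = 108 - 36 = 72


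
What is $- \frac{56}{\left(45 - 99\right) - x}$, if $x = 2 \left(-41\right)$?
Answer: $-2$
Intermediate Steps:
$x = -82$
$- \frac{56}{\left(45 - 99\right) - x} = - \frac{56}{\left(45 - 99\right) - -82} = - \frac{56}{\left(45 - 99\right) + 82} = - \frac{56}{-54 + 82} = - \frac{56}{28} = \left(-56\right) \frac{1}{28} = -2$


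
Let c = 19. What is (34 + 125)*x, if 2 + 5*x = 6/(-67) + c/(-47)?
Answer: -1248627/15745 ≈ -79.303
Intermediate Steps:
x = -7853/15745 (x = -⅖ + (6/(-67) + 19/(-47))/5 = -⅖ + (6*(-1/67) + 19*(-1/47))/5 = -⅖ + (-6/67 - 19/47)/5 = -⅖ + (⅕)*(-1555/3149) = -⅖ - 311/3149 = -7853/15745 ≈ -0.49876)
(34 + 125)*x = (34 + 125)*(-7853/15745) = 159*(-7853/15745) = -1248627/15745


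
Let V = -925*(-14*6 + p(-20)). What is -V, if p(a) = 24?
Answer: -55500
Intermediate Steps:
V = 55500 (V = -925*(-14*6 + 24) = -925*(-84 + 24) = -925*(-60) = 55500)
-V = -1*55500 = -55500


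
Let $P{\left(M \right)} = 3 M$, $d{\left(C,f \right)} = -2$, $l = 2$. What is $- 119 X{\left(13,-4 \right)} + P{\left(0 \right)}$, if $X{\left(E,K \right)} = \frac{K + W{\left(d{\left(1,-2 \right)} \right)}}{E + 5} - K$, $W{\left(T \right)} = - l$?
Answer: $- \frac{1309}{3} \approx -436.33$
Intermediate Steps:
$W{\left(T \right)} = -2$ ($W{\left(T \right)} = \left(-1\right) 2 = -2$)
$X{\left(E,K \right)} = - K + \frac{-2 + K}{5 + E}$ ($X{\left(E,K \right)} = \frac{K - 2}{E + 5} - K = \frac{-2 + K}{5 + E} - K = - K + \frac{-2 + K}{5 + E}$)
$- 119 X{\left(13,-4 \right)} + P{\left(0 \right)} = - 119 \frac{-2 - -16 - 13 \left(-4\right)}{5 + 13} + 3 \cdot 0 = - 119 \frac{-2 + 16 + 52}{18} + 0 = - 119 \cdot \frac{1}{18} \cdot 66 + 0 = \left(-119\right) \frac{11}{3} + 0 = - \frac{1309}{3} + 0 = - \frac{1309}{3}$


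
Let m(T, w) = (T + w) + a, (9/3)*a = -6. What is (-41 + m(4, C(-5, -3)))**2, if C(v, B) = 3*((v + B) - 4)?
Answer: 5625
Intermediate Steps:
a = -2 (a = (1/3)*(-6) = -2)
C(v, B) = -12 + 3*B + 3*v (C(v, B) = 3*((B + v) - 4) = 3*(-4 + B + v) = -12 + 3*B + 3*v)
m(T, w) = -2 + T + w (m(T, w) = (T + w) - 2 = -2 + T + w)
(-41 + m(4, C(-5, -3)))**2 = (-41 + (-2 + 4 + (-12 + 3*(-3) + 3*(-5))))**2 = (-41 + (-2 + 4 + (-12 - 9 - 15)))**2 = (-41 + (-2 + 4 - 36))**2 = (-41 - 34)**2 = (-75)**2 = 5625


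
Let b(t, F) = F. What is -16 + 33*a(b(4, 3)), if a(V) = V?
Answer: 83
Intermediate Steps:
-16 + 33*a(b(4, 3)) = -16 + 33*3 = -16 + 99 = 83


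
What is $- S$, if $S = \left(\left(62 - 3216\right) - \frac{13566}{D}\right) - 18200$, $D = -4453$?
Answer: $\frac{95075796}{4453} \approx 21351.0$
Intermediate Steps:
$S = - \frac{95075796}{4453}$ ($S = \left(\left(62 - 3216\right) - \frac{13566}{-4453}\right) - 18200 = \left(\left(62 - 3216\right) - - \frac{13566}{4453}\right) - 18200 = \left(-3154 + \frac{13566}{4453}\right) - 18200 = - \frac{14031196}{4453} - 18200 = - \frac{95075796}{4453} \approx -21351.0$)
$- S = \left(-1\right) \left(- \frac{95075796}{4453}\right) = \frac{95075796}{4453}$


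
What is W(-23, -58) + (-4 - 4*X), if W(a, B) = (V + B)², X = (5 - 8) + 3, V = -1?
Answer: 3477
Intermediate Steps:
X = 0 (X = -3 + 3 = 0)
W(a, B) = (-1 + B)²
W(-23, -58) + (-4 - 4*X) = (-1 - 58)² + (-4 - 4*0) = (-59)² + (-4 + 0) = 3481 - 4 = 3477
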